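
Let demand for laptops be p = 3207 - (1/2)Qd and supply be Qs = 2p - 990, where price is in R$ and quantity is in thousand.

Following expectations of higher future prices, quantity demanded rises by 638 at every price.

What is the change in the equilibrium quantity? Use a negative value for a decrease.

Original equilibrium: 6414 - 2p = 2p - 990 gives 7404 = 4p, so p = 1851 and Q = 2712.
After the shift, demand is Qd = 7052 - 2p and supply is Qs = 2p - 990.
Equate the new curves: 7052 - 2p = 2p - 990, giving 8042 = 4p, p = 2010.5, Q = 3031.
ΔQ = 3031 − 2712 = +319.

+319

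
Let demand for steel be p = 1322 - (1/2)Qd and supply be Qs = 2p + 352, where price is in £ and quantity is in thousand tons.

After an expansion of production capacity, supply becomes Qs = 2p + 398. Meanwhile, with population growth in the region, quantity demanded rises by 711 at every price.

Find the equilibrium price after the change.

739.25

Original equilibrium: 2644 - 2p = 2p + 352 gives 2292 = 4p, so p = 573 and Q = 1498.
The new curves are Qd = 3355 - 2p (demand) and Qs = 2p + 398 (supply).
Clearing the new market: 3355 - 2p = 2p + 398, so p = 739.25 and Q = 1876.5.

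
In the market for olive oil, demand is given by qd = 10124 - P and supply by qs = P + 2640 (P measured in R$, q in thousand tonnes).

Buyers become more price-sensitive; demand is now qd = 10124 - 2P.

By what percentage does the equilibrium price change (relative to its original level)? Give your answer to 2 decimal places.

Initially, 10124 - P = P + 2640, so 7484 = 2P and P = 3742, q = 6382.
The shock moves the curves to qd = 10124 - 2P and qs = P + 2640.
New equilibrium: 10124 - 2P = P + 2640 ⇒ 7484 = 3P ⇒ P = 7484/3 ≈ 2494.6667, q = 15404/3 ≈ 5134.6667.
%ΔP = (2494.6667 − 3742) / 3742 × 100 = -33.33%.

-33.33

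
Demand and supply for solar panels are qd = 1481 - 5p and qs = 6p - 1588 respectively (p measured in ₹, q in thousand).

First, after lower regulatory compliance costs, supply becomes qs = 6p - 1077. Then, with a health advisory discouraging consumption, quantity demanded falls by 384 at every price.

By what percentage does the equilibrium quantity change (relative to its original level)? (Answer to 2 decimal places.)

Initially, 1481 - 5p = 6p - 1588, so 3069 = 11p and p = 279, q = 86.
The shock moves the curves to qd = 1097 - 5p and qs = 6p - 1077.
Setting them equal: 1097 - 5p = 6p - 1077 → 2174 = 11p, so p = 2174/11 ≈ 197.6364 and q = 1197/11 ≈ 108.8182.
%Δq = (108.8182 − 86) / 86 × 100 = +26.53%.

+26.53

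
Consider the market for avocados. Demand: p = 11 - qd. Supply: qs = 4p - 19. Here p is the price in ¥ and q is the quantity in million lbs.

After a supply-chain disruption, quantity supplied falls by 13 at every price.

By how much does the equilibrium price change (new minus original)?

Original equilibrium: 11 - p = 4p - 19 gives 30 = 5p, so p = 6 and q = 5.
After the shift, demand is qd = 11 - p and supply is qs = 4p - 32.
New equilibrium: 11 - p = 4p - 32 ⇒ 43 = 5p ⇒ p = 8.6, q = 2.4.
Δp = 8.6 − 6 = +2.6.

+2.6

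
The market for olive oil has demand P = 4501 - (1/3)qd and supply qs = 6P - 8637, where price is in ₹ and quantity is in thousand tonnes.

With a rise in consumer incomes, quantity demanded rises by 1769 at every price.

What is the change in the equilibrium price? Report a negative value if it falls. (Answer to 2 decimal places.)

+196.56

Initially, 13503 - 3P = 6P - 8637, so 22140 = 9P and P = 2460, q = 6123.
The shock moves the curves to qd = 15272 - 3P and qs = 6P - 8637.
Equate the new curves: 15272 - 3P = 6P - 8637, giving 23909 = 9P, P = 23909/9 ≈ 2656.5556, q = 21907/3 ≈ 7302.3333.
ΔP = 2656.5556 − 2460 = +196.56.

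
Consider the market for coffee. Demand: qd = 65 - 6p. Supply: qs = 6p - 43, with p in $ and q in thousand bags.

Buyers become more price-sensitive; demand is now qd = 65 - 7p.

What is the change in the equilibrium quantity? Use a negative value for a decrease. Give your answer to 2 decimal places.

Initially, 65 - 6p = 6p - 43, so 108 = 12p and p = 9, q = 11.
With the change applied: demand qd = 65 - 7p, supply qs = 6p - 43.
Equate the new curves: 65 - 7p = 6p - 43, giving 108 = 13p, p = 108/13 ≈ 8.3077, q = 89/13 ≈ 6.8462.
Δq = 6.8462 − 11 = -4.15.

-4.15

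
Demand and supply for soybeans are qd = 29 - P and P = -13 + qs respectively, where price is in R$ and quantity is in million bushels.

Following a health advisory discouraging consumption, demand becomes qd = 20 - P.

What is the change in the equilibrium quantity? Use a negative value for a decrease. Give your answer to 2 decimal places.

-4.50

Solve the original market: 29 - P = P + 13, hence P = 8 and q = 21.
With the change applied: demand qd = 20 - P, supply qs = P + 13.
New equilibrium: 20 - P = P + 13 ⇒ 7 = 2P ⇒ P = 3.5, q = 16.5.
Δq = 16.5 − 21 = -4.50.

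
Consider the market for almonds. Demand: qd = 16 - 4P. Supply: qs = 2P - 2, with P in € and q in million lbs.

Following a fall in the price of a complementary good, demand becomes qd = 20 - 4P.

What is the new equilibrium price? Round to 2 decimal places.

Original equilibrium: 16 - 4P = 2P - 2 gives 18 = 6P, so P = 3 and q = 4.
After the shift, demand is qd = 20 - 4P and supply is qs = 2P - 2.
New equilibrium: 20 - 4P = 2P - 2 ⇒ 22 = 6P ⇒ P = 11/3 ≈ 3.6667, q = 16/3 ≈ 5.3333.

3.67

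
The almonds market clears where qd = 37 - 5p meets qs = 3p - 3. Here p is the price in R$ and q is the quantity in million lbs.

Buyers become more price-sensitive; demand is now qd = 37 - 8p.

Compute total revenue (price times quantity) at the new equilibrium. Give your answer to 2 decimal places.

28.76

Initially, 37 - 5p = 3p - 3, so 40 = 8p and p = 5, q = 12.
The new curves are qd = 37 - 8p (demand) and qs = 3p - 3 (supply).
Setting them equal: 37 - 8p = 3p - 3 → 40 = 11p, so p = 40/11 ≈ 3.6364 and q = 87/11 ≈ 7.9091.
New expenditure = 3.6364 × 7.9091 = 28.76.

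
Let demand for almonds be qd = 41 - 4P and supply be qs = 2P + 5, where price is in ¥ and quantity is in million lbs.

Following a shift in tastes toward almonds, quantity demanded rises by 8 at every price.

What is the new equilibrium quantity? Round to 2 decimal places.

19.67

Before the shock: 41 - 4P = 2P + 5 ⇒ 36 = 6P ⇒ P = 6, q = 17.
The new curves are qd = 49 - 4P (demand) and qs = 2P + 5 (supply).
New equilibrium: 49 - 4P = 2P + 5 ⇒ 44 = 6P ⇒ P = 22/3 ≈ 7.3333, q = 59/3 ≈ 19.6667.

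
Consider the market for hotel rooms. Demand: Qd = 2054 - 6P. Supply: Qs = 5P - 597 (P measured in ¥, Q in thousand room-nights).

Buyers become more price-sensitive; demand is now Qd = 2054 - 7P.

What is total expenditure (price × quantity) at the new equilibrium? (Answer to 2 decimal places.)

Before the shock: 2054 - 6P = 5P - 597 ⇒ 2651 = 11P ⇒ P = 241, Q = 608.
After the shift, demand is Qd = 2054 - 7P and supply is Qs = 5P - 597.
Setting them equal: 2054 - 7P = 5P - 597 → 2651 = 12P, so P = 2651/12 ≈ 220.9167 and Q = 6091/12 ≈ 507.5833.
New expenditure = 220.9167 × 507.5833 = 112133.62.

112133.62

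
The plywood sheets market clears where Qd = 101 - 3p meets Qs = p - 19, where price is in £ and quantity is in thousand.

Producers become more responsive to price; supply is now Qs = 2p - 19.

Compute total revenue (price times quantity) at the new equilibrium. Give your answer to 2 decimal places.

696.00

Original equilibrium: 101 - 3p = p - 19 gives 120 = 4p, so p = 30 and Q = 11.
After the shift, demand is Qd = 101 - 3p and supply is Qs = 2p - 19.
New equilibrium: 101 - 3p = 2p - 19 ⇒ 120 = 5p ⇒ p = 24, Q = 29.
New expenditure = 24 × 29 = 696.00.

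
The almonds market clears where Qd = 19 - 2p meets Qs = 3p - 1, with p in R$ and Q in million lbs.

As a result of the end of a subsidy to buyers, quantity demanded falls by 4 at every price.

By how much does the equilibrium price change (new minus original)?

Original equilibrium: 19 - 2p = 3p - 1 gives 20 = 5p, so p = 4 and Q = 11.
With the change applied: demand Qd = 15 - 2p, supply Qs = 3p - 1.
Equate the new curves: 15 - 2p = 3p - 1, giving 16 = 5p, p = 3.2, Q = 8.6.
Δp = 3.2 − 4 = -0.8.

-0.8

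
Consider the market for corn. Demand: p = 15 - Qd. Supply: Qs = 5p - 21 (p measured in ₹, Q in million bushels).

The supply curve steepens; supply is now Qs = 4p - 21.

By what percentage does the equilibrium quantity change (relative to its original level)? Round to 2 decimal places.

Original equilibrium: 15 - p = 5p - 21 gives 36 = 6p, so p = 6 and Q = 9.
The shock moves the curves to Qd = 15 - p and Qs = 4p - 21.
New equilibrium: 15 - p = 4p - 21 ⇒ 36 = 5p ⇒ p = 7.2, Q = 7.8.
%ΔQ = (7.8 − 9) / 9 × 100 = -13.33%.

-13.33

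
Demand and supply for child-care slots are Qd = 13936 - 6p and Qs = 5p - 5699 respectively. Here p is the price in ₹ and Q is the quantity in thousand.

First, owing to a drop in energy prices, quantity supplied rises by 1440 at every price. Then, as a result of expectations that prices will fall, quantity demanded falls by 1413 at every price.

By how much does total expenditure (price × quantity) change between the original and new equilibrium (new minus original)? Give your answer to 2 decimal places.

-618263.70

Solve the original market: 13936 - 6p = 5p - 5699, hence p = 1785 and Q = 3226.
The shock moves the curves to Qd = 12523 - 6p and Qs = 5p - 4259.
New equilibrium: 12523 - 6p = 5p - 4259 ⇒ 16782 = 11p ⇒ p = 16782/11 ≈ 1525.6364, Q = 37061/11 ≈ 3369.1818.
Expenditure moves from 1785×3226 = 5758410 to 1525.6364×3369.1818 = 5140146.2975; change = -618263.70.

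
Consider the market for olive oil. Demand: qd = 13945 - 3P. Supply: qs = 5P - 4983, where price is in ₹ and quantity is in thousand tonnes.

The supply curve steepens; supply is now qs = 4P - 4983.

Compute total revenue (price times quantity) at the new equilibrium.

Original equilibrium: 13945 - 3P = 5P - 4983 gives 18928 = 8P, so P = 2366 and q = 6847.
With the change applied: demand qd = 13945 - 3P, supply qs = 4P - 4983.
New equilibrium: 13945 - 3P = 4P - 4983 ⇒ 18928 = 7P ⇒ P = 2704, q = 5833.
New expenditure = 2704 × 5833 = 15772432.

15772432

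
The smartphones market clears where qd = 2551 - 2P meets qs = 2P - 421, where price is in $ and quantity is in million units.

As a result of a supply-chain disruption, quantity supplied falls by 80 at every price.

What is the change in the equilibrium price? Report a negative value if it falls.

+20

Initially, 2551 - 2P = 2P - 421, so 2972 = 4P and P = 743, q = 1065.
The shock moves the curves to qd = 2551 - 2P and qs = 2P - 501.
New equilibrium: 2551 - 2P = 2P - 501 ⇒ 3052 = 4P ⇒ P = 763, q = 1025.
ΔP = 763 − 743 = +20.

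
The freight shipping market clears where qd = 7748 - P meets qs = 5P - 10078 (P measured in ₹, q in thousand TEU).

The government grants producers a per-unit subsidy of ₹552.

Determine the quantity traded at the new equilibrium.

Original equilibrium: 7748 - P = 5P - 10078 gives 17826 = 6P, so P = 2971 and q = 4777.
Since sellers receive the price plus the subsidy, the effective supply curve becomes qs = 5P - 7318.
New equilibrium: 7748 - P = 5P - 7318 ⇒ 15066 = 6P ⇒ P = 2511, q = 5237.

5237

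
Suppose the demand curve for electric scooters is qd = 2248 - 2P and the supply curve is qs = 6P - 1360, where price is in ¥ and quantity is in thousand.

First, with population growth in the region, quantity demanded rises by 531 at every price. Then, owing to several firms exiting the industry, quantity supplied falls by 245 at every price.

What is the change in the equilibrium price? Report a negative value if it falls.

Before the shock: 2248 - 2P = 6P - 1360 ⇒ 3608 = 8P ⇒ P = 451, q = 1346.
The new curves are qd = 2779 - 2P (demand) and qs = 6P - 1605 (supply).
Clearing the new market: 2779 - 2P = 6P - 1605, so P = 548 and q = 1683.
ΔP = 548 − 451 = +97.

+97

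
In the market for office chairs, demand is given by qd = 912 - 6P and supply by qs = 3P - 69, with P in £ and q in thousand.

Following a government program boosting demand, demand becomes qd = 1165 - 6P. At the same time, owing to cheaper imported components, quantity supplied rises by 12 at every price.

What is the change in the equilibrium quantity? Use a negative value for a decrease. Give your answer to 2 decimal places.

Initially, 912 - 6P = 3P - 69, so 981 = 9P and P = 109, q = 258.
After the shift, demand is qd = 1165 - 6P and supply is qs = 3P - 57.
Equate the new curves: 1165 - 6P = 3P - 57, giving 1222 = 9P, P = 1222/9 ≈ 135.7778, q = 1051/3 ≈ 350.3333.
Δq = 350.3333 − 258 = +92.33.

+92.33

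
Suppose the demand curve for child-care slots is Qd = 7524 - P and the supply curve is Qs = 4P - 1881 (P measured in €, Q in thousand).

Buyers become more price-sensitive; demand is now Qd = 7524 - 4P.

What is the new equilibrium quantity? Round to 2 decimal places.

2821.50

Before the shock: 7524 - P = 4P - 1881 ⇒ 9405 = 5P ⇒ P = 1881, Q = 5643.
The new curves are Qd = 7524 - 4P (demand) and Qs = 4P - 1881 (supply).
Clearing the new market: 7524 - 4P = 4P - 1881, so P = 1175.625 and Q = 2821.5.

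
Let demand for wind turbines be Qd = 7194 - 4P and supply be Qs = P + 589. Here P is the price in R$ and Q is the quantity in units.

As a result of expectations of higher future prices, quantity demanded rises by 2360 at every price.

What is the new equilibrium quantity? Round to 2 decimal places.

2382.00

Original equilibrium: 7194 - 4P = P + 589 gives 6605 = 5P, so P = 1321 and Q = 1910.
The shock moves the curves to Qd = 9554 - 4P and Qs = P + 589.
New equilibrium: 9554 - 4P = P + 589 ⇒ 8965 = 5P ⇒ P = 1793, Q = 2382.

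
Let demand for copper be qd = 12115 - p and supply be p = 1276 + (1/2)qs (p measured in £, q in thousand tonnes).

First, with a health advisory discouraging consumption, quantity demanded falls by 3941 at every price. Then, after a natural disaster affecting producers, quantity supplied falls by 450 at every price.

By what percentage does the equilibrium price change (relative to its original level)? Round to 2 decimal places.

-23.80

Before the shock: 12115 - p = 2p - 2552 ⇒ 14667 = 3p ⇒ p = 4889, q = 7226.
The new curves are qd = 8174 - p (demand) and qs = 2p - 3002 (supply).
New equilibrium: 8174 - p = 2p - 3002 ⇒ 11176 = 3p ⇒ p = 11176/3 ≈ 3725.3333, q = 13346/3 ≈ 4448.6667.
%Δp = (3725.3333 − 4889) / 4889 × 100 = -23.80%.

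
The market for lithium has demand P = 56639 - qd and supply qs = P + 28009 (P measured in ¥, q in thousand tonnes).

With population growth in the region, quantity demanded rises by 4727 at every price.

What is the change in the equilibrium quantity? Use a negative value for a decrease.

Original equilibrium: 56639 - P = P + 28009 gives 28630 = 2P, so P = 14315 and q = 42324.
The shock moves the curves to qd = 61366 - P and qs = P + 28009.
Setting them equal: 61366 - P = P + 28009 → 33357 = 2P, so P = 16678.5 and q = 44687.5.
Δq = 44687.5 − 42324 = +2363.5.

+2363.5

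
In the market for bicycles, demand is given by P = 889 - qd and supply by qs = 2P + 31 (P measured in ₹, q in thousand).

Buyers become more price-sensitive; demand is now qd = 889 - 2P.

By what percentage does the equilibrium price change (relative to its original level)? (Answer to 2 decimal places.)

Solve the original market: 889 - P = 2P + 31, hence P = 286 and q = 603.
After the shift, demand is qd = 889 - 2P and supply is qs = 2P + 31.
Clearing the new market: 889 - 2P = 2P + 31, so P = 214.5 and q = 460.
%ΔP = (214.5 − 286) / 286 × 100 = -25.00%.

-25.00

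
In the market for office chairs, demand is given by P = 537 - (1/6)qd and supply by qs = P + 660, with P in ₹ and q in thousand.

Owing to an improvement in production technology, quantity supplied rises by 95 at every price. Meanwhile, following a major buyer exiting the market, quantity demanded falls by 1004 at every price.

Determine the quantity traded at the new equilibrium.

Original equilibrium: 3222 - 6P = P + 660 gives 2562 = 7P, so P = 366 and q = 1026.
With the change applied: demand qd = 2218 - 6P, supply qs = P + 755.
New equilibrium: 2218 - 6P = P + 755 ⇒ 1463 = 7P ⇒ P = 209, q = 964.

964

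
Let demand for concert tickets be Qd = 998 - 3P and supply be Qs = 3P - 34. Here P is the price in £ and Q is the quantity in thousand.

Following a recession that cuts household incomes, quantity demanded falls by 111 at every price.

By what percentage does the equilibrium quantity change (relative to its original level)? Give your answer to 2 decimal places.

Solve the original market: 998 - 3P = 3P - 34, hence P = 172 and Q = 482.
The shock moves the curves to Qd = 887 - 3P and Qs = 3P - 34.
Setting them equal: 887 - 3P = 3P - 34 → 921 = 6P, so P = 153.5 and Q = 426.5.
%ΔQ = (426.5 − 482) / 482 × 100 = -11.51%.

-11.51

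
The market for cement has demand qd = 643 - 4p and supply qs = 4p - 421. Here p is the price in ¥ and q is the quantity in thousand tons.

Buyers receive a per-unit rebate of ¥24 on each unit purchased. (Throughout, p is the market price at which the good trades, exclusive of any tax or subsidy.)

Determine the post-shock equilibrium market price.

Solve the original market: 643 - 4p = 4p - 421, hence p = 133 and q = 111.
Since buyers' out-of-pocket price is the market price minus the rebate, the effective demand curve becomes qd = 739 - 4p.
Equate the new curves: 739 - 4p = 4p - 421, giving 1160 = 8p, p = 145, q = 159.

145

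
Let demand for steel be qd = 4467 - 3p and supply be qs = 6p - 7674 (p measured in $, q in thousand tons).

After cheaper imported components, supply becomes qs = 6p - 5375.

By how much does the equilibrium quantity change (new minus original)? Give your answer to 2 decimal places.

+766.33

Initially, 4467 - 3p = 6p - 7674, so 12141 = 9p and p = 1349, q = 420.
The shock moves the curves to qd = 4467 - 3p and qs = 6p - 5375.
New equilibrium: 4467 - 3p = 6p - 5375 ⇒ 9842 = 9p ⇒ p = 9842/9 ≈ 1093.5556, q = 3559/3 ≈ 1186.3333.
Δq = 1186.3333 − 420 = +766.33.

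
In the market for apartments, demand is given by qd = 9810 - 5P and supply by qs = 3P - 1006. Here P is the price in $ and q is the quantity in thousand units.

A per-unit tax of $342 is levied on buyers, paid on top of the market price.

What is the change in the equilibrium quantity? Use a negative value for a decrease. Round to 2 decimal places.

Initially, 9810 - 5P = 3P - 1006, so 10816 = 8P and P = 1352, q = 3050.
Since buyers pay the price plus the tax, the effective demand curve becomes qd = 8100 - 5P.
New equilibrium: 8100 - 5P = 3P - 1006 ⇒ 9106 = 8P ⇒ P = 1138.25, q = 2408.75.
Δq = 2408.75 − 3050 = -641.25.

-641.25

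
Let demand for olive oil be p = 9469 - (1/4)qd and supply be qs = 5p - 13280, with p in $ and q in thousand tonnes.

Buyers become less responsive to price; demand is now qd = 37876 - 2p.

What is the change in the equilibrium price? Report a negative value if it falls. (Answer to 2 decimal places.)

Before the shock: 37876 - 4p = 5p - 13280 ⇒ 51156 = 9p ⇒ p = 5684, q = 15140.
The shock moves the curves to qd = 37876 - 2p and qs = 5p - 13280.
Setting them equal: 37876 - 2p = 5p - 13280 → 51156 = 7p, so p = 7308 and q = 23260.
Δp = 7308 − 5684 = +1624.00.

+1624.00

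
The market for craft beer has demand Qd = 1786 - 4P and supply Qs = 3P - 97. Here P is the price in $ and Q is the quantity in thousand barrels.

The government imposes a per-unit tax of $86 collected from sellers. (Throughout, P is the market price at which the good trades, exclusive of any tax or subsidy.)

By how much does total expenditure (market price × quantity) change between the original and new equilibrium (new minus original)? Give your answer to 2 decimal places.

-18923.51

Before the shock: 1786 - 4P = 3P - 97 ⇒ 1883 = 7P ⇒ P = 269, Q = 710.
Since sellers keep the price net of the tax, the effective supply curve becomes Qs = 3P - 355.
Setting them equal: 1786 - 4P = 3P - 355 → 2141 = 7P, so P = 2141/7 ≈ 305.8571 and Q = 3938/7 ≈ 562.5714.
Expenditure moves from 269×710 = 190990 to 305.8571×562.5714 = 172066.4898; change = -18923.51.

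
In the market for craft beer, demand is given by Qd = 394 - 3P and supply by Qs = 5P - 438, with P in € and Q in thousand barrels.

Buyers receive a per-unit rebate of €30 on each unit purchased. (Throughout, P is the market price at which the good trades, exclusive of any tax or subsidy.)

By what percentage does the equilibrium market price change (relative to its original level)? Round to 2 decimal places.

+10.82

Original equilibrium: 394 - 3P = 5P - 438 gives 832 = 8P, so P = 104 and Q = 82.
Since buyers' out-of-pocket price is the market price minus the rebate, the effective demand curve becomes Qd = 484 - 3P.
Setting them equal: 484 - 3P = 5P - 438 → 922 = 8P, so P = 115.25 and Q = 138.25.
%ΔP = (115.25 − 104) / 104 × 100 = +10.82%.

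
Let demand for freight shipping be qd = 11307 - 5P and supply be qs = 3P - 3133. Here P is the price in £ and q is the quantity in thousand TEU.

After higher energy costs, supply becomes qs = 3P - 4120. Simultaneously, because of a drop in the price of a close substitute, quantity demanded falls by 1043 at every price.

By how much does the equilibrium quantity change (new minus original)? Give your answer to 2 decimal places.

-1008.00

Initially, 11307 - 5P = 3P - 3133, so 14440 = 8P and P = 1805, q = 2282.
The shock moves the curves to qd = 10264 - 5P and qs = 3P - 4120.
New equilibrium: 10264 - 5P = 3P - 4120 ⇒ 14384 = 8P ⇒ P = 1798, q = 1274.
Δq = 1274 − 2282 = -1008.00.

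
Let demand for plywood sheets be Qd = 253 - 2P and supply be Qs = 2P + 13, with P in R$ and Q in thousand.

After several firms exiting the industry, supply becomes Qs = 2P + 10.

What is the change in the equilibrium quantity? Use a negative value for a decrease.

Original equilibrium: 253 - 2P = 2P + 13 gives 240 = 4P, so P = 60 and Q = 133.
The new curves are Qd = 253 - 2P (demand) and Qs = 2P + 10 (supply).
Setting them equal: 253 - 2P = 2P + 10 → 243 = 4P, so P = 60.75 and Q = 131.5.
ΔQ = 131.5 − 133 = -1.5.

-1.5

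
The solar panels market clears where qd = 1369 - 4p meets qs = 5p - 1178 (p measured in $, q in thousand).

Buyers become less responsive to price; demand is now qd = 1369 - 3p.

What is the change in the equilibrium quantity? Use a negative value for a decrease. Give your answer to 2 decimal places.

Before the shock: 1369 - 4p = 5p - 1178 ⇒ 2547 = 9p ⇒ p = 283, q = 237.
After the shift, demand is qd = 1369 - 3p and supply is qs = 5p - 1178.
New equilibrium: 1369 - 3p = 5p - 1178 ⇒ 2547 = 8p ⇒ p = 318.375, q = 413.875.
Δq = 413.875 − 237 = +176.88.

+176.88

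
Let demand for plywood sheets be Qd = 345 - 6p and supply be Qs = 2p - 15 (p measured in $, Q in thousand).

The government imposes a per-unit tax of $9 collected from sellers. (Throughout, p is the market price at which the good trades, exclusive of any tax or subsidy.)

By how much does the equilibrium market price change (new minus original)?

+2.25

Original equilibrium: 345 - 6p = 2p - 15 gives 360 = 8p, so p = 45 and Q = 75.
Since sellers keep the price net of the tax, the effective supply curve becomes Qs = 2p - 33.
Equate the new curves: 345 - 6p = 2p - 33, giving 378 = 8p, p = 47.25, Q = 61.5.
Δp = 47.25 − 45 = +2.25.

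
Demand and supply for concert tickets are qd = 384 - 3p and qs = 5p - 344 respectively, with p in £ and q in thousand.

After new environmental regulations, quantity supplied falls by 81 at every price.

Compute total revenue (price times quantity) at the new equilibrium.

Original equilibrium: 384 - 3p = 5p - 344 gives 728 = 8p, so p = 91 and q = 111.
The new curves are qd = 384 - 3p (demand) and qs = 5p - 425 (supply).
Equate the new curves: 384 - 3p = 5p - 425, giving 809 = 8p, p = 101.125, q = 80.625.
New expenditure = 101.125 × 80.625 = 8153.203125.

8153.203125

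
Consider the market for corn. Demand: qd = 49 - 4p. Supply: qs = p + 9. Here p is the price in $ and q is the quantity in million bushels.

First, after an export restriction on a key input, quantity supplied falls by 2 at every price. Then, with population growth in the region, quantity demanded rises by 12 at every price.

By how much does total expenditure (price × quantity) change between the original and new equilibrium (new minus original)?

Initially, 49 - 4p = p + 9, so 40 = 5p and p = 8, q = 17.
The new curves are qd = 61 - 4p (demand) and qs = p + 7 (supply).
Equate the new curves: 61 - 4p = p + 7, giving 54 = 5p, p = 10.8, q = 17.8.
Expenditure moves from 8×17 = 136 to 10.8×17.8 = 192.24; change = +56.24.

+56.24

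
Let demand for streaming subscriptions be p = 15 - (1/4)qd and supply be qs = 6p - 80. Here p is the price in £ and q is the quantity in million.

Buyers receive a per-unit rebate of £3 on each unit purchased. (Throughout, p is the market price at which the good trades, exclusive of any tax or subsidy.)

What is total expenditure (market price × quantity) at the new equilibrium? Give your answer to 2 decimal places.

170.24

Solve the original market: 60 - 4p = 6p - 80, hence p = 14 and q = 4.
Since buyers' out-of-pocket price is the market price minus the rebate, the effective demand curve becomes qd = 72 - 4p.
New equilibrium: 72 - 4p = 6p - 80 ⇒ 152 = 10p ⇒ p = 15.2, q = 11.2.
New expenditure = 15.2 × 11.2 = 170.24.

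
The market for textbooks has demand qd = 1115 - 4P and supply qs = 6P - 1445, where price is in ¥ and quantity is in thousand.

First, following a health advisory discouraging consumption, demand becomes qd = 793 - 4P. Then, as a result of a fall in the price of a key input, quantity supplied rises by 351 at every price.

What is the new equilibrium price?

188.7

Initially, 1115 - 4P = 6P - 1445, so 2560 = 10P and P = 256, q = 91.
The new curves are qd = 793 - 4P (demand) and qs = 6P - 1094 (supply).
Clearing the new market: 793 - 4P = 6P - 1094, so P = 188.7 and q = 38.2.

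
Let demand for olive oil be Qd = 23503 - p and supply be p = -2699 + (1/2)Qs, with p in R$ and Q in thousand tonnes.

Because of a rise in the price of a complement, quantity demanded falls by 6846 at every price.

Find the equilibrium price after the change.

3753

Original equilibrium: 23503 - p = 2p + 5398 gives 18105 = 3p, so p = 6035 and Q = 17468.
With the change applied: demand Qd = 16657 - p, supply Qs = 2p + 5398.
Setting them equal: 16657 - p = 2p + 5398 → 11259 = 3p, so p = 3753 and Q = 12904.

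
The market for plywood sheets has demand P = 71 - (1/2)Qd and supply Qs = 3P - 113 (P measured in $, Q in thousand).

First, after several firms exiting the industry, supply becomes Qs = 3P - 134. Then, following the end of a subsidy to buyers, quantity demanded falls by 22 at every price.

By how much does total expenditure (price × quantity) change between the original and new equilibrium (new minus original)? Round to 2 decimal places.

Before the shock: 142 - 2P = 3P - 113 ⇒ 255 = 5P ⇒ P = 51, Q = 40.
After the shift, demand is Qd = 120 - 2P and supply is Qs = 3P - 134.
Equate the new curves: 120 - 2P = 3P - 134, giving 254 = 5P, P = 50.8, Q = 18.4.
Expenditure moves from 51×40 = 2040 to 50.8×18.4 = 934.72; change = -1105.28.

-1105.28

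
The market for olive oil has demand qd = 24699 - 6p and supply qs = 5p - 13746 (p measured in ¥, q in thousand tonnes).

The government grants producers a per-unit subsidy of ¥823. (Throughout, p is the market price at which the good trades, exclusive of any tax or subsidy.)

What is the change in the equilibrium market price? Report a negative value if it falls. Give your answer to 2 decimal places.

-374.09

Before the shock: 24699 - 6p = 5p - 13746 ⇒ 38445 = 11p ⇒ p = 3495, q = 3729.
Since sellers receive the price plus the subsidy, the effective supply curve becomes qs = 5p - 9631.
Equate the new curves: 24699 - 6p = 5p - 9631, giving 34330 = 11p, p = 34330/11 ≈ 3120.9091, q = 65709/11 ≈ 5973.5455.
Δp = 3120.9091 − 3495 = -374.09.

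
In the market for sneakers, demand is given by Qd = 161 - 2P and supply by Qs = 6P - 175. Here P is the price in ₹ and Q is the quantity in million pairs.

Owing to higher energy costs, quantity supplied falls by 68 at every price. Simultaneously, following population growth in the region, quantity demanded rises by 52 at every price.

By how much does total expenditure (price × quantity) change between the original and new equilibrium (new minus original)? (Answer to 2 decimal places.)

Before the shock: 161 - 2P = 6P - 175 ⇒ 336 = 8P ⇒ P = 42, Q = 77.
The shock moves the curves to Qd = 213 - 2P and Qs = 6P - 243.
New equilibrium: 213 - 2P = 6P - 243 ⇒ 456 = 8P ⇒ P = 57, Q = 99.
Expenditure moves from 42×77 = 3234 to 57×99 = 5643; change = +2409.00.

+2409.00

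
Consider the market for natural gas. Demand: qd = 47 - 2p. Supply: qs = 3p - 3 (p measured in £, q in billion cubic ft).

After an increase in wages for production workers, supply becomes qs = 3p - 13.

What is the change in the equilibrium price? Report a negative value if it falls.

Solve the original market: 47 - 2p = 3p - 3, hence p = 10 and q = 27.
With the change applied: demand qd = 47 - 2p, supply qs = 3p - 13.
Equate the new curves: 47 - 2p = 3p - 13, giving 60 = 5p, p = 12, q = 23.
Δp = 12 − 10 = +2.

+2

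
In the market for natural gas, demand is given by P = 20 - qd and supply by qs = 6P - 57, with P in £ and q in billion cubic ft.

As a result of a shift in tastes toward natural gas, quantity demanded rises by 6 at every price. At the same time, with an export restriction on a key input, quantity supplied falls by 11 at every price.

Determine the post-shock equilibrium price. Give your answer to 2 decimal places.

13.43

Solve the original market: 20 - P = 6P - 57, hence P = 11 and q = 9.
After the shift, demand is qd = 26 - P and supply is qs = 6P - 68.
Equate the new curves: 26 - P = 6P - 68, giving 94 = 7P, P = 94/7 ≈ 13.4286, q = 88/7 ≈ 12.5714.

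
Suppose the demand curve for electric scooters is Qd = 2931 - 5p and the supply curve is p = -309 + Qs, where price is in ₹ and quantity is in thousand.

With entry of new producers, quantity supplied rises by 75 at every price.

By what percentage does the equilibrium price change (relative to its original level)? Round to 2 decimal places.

-2.86

Solve the original market: 2931 - 5p = p + 309, hence p = 437 and Q = 746.
The new curves are Qd = 2931 - 5p (demand) and Qs = p + 384 (supply).
Setting them equal: 2931 - 5p = p + 384 → 2547 = 6p, so p = 424.5 and Q = 808.5.
%Δp = (424.5 − 437) / 437 × 100 = -2.86%.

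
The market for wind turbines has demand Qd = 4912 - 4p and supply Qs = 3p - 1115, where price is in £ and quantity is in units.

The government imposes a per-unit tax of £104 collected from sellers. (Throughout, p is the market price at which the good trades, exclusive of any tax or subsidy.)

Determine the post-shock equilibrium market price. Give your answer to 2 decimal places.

Solve the original market: 4912 - 4p = 3p - 1115, hence p = 861 and Q = 1468.
Since sellers keep the price net of the tax, the effective supply curve becomes Qs = 3p - 1427.
Equate the new curves: 4912 - 4p = 3p - 1427, giving 6339 = 7p, p = 6339/7 ≈ 905.5714, Q = 9028/7 ≈ 1289.7143.

905.57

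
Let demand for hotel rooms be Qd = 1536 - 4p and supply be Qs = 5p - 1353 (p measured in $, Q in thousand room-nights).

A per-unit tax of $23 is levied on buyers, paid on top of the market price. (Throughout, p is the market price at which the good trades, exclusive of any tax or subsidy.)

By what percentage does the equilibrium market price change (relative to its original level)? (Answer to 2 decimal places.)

-3.18

Initially, 1536 - 4p = 5p - 1353, so 2889 = 9p and p = 321, Q = 252.
Since buyers pay the price plus the tax, the effective demand curve becomes Qd = 1444 - 4p.
New equilibrium: 1444 - 4p = 5p - 1353 ⇒ 2797 = 9p ⇒ p = 2797/9 ≈ 310.7778, Q = 1808/9 ≈ 200.8889.
%Δp = (310.7778 − 321) / 321 × 100 = -3.18%.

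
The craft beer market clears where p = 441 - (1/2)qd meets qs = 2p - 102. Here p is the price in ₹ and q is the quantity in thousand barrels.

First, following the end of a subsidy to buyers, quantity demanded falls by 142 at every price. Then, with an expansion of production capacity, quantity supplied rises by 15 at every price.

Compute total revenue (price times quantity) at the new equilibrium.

67503.875

Original equilibrium: 882 - 2p = 2p - 102 gives 984 = 4p, so p = 246 and q = 390.
With the change applied: demand qd = 740 - 2p, supply qs = 2p - 87.
Equate the new curves: 740 - 2p = 2p - 87, giving 827 = 4p, p = 206.75, q = 326.5.
New expenditure = 206.75 × 326.5 = 67503.875.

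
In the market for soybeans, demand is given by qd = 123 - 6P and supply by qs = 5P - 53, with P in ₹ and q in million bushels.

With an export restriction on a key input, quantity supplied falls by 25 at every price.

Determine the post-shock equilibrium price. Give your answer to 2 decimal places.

18.27

Solve the original market: 123 - 6P = 5P - 53, hence P = 16 and q = 27.
The new curves are qd = 123 - 6P (demand) and qs = 5P - 78 (supply).
New equilibrium: 123 - 6P = 5P - 78 ⇒ 201 = 11P ⇒ P = 201/11 ≈ 18.2727, q = 147/11 ≈ 13.3636.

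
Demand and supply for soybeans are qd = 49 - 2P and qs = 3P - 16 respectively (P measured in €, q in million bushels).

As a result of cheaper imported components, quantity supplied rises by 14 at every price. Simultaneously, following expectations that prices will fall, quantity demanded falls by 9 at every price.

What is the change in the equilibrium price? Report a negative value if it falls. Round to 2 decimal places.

-4.60

Initially, 49 - 2P = 3P - 16, so 65 = 5P and P = 13, q = 23.
The new curves are qd = 40 - 2P (demand) and qs = 3P - 2 (supply).
Equate the new curves: 40 - 2P = 3P - 2, giving 42 = 5P, P = 8.4, q = 23.2.
ΔP = 8.4 − 13 = -4.60.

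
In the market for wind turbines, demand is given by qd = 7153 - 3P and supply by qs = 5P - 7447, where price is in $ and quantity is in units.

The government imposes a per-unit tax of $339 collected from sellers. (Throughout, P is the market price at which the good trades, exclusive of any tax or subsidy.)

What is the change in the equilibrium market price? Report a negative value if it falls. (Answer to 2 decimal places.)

Before the shock: 7153 - 3P = 5P - 7447 ⇒ 14600 = 8P ⇒ P = 1825, q = 1678.
Since sellers keep the price net of the tax, the effective supply curve becomes qs = 5P - 9142.
Setting them equal: 7153 - 3P = 5P - 9142 → 16295 = 8P, so P = 2036.875 and q = 1042.375.
ΔP = 2036.875 − 1825 = +211.88.

+211.88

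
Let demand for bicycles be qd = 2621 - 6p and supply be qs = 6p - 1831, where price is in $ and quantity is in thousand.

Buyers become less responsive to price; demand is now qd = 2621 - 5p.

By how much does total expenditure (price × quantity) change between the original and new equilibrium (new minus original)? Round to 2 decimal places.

Solve the original market: 2621 - 6p = 6p - 1831, hence p = 371 and q = 395.
With the change applied: demand qd = 2621 - 5p, supply qs = 6p - 1831.
Equate the new curves: 2621 - 5p = 6p - 1831, giving 4452 = 11p, p = 4452/11 ≈ 404.7273, q = 6571/11 ≈ 597.3636.
Expenditure moves from 371×395 = 146545 to 404.7273×597.3636 = 241769.3554; change = +95224.36.

+95224.36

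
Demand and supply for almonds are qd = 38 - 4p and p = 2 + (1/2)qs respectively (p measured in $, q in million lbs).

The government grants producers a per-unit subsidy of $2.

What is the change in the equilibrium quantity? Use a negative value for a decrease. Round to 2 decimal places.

Before the shock: 38 - 4p = 2p - 4 ⇒ 42 = 6p ⇒ p = 7, q = 10.
Since sellers receive the price plus the subsidy, the effective supply curve becomes qs = 2p.
Setting them equal: 38 - 4p = 2p → 38 = 6p, so p = 19/3 ≈ 6.3333 and q = 38/3 ≈ 12.6667.
Δq = 12.6667 − 10 = +2.67.

+2.67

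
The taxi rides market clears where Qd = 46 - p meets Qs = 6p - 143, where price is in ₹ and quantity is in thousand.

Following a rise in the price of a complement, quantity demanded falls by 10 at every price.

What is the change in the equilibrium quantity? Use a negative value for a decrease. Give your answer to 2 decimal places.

Original equilibrium: 46 - p = 6p - 143 gives 189 = 7p, so p = 27 and Q = 19.
With the change applied: demand Qd = 36 - p, supply Qs = 6p - 143.
New equilibrium: 36 - p = 6p - 143 ⇒ 179 = 7p ⇒ p = 179/7 ≈ 25.5714, Q = 73/7 ≈ 10.4286.
ΔQ = 10.4286 − 19 = -8.57.

-8.57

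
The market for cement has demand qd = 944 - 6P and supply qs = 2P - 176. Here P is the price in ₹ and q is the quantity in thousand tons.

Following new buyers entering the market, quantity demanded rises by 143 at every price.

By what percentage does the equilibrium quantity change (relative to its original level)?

Original equilibrium: 944 - 6P = 2P - 176 gives 1120 = 8P, so P = 140 and q = 104.
After the shift, demand is qd = 1087 - 6P and supply is qs = 2P - 176.
New equilibrium: 1087 - 6P = 2P - 176 ⇒ 1263 = 8P ⇒ P = 157.875, q = 139.75.
%Δq = (139.75 − 104) / 104 × 100 = +34.375%.

+34.375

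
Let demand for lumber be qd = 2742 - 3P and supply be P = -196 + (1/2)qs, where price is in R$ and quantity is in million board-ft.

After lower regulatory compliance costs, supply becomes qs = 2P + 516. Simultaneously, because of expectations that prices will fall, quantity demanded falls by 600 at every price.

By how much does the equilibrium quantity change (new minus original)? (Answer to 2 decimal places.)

Solve the original market: 2742 - 3P = 2P + 392, hence P = 470 and q = 1332.
With the change applied: demand qd = 2142 - 3P, supply qs = 2P + 516.
New equilibrium: 2142 - 3P = 2P + 516 ⇒ 1626 = 5P ⇒ P = 325.2, q = 1166.4.
Δq = 1166.4 − 1332 = -165.60.

-165.60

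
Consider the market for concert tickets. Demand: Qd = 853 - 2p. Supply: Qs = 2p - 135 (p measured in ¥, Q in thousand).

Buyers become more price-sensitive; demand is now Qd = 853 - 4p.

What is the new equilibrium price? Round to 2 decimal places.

Original equilibrium: 853 - 2p = 2p - 135 gives 988 = 4p, so p = 247 and Q = 359.
After the shift, demand is Qd = 853 - 4p and supply is Qs = 2p - 135.
Setting them equal: 853 - 4p = 2p - 135 → 988 = 6p, so p = 494/3 ≈ 164.6667 and Q = 583/3 ≈ 194.3333.

164.67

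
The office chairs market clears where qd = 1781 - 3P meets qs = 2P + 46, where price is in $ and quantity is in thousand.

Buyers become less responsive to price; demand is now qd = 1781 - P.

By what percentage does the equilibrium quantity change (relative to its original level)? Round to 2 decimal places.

+62.52

Before the shock: 1781 - 3P = 2P + 46 ⇒ 1735 = 5P ⇒ P = 347, q = 740.
The shock moves the curves to qd = 1781 - P and qs = 2P + 46.
New equilibrium: 1781 - P = 2P + 46 ⇒ 1735 = 3P ⇒ P = 1735/3 ≈ 578.3333, q = 3608/3 ≈ 1202.6667.
%Δq = (1202.6667 − 740) / 740 × 100 = +62.52%.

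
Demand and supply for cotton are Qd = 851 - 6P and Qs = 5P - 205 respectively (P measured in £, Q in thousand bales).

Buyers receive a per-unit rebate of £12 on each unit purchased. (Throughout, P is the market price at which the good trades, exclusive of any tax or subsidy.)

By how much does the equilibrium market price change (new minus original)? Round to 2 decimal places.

+6.55

Initially, 851 - 6P = 5P - 205, so 1056 = 11P and P = 96, Q = 275.
Since buyers' out-of-pocket price is the market price minus the rebate, the effective demand curve becomes Qd = 923 - 6P.
Equate the new curves: 923 - 6P = 5P - 205, giving 1128 = 11P, P = 1128/11 ≈ 102.5455, Q = 3385/11 ≈ 307.7273.
ΔP = 102.5455 − 96 = +6.55.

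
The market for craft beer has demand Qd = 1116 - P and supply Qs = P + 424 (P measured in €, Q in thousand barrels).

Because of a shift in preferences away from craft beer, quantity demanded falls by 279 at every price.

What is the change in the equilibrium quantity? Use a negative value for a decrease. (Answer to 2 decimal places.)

Before the shock: 1116 - P = P + 424 ⇒ 692 = 2P ⇒ P = 346, Q = 770.
After the shift, demand is Qd = 837 - P and supply is Qs = P + 424.
Equate the new curves: 837 - P = P + 424, giving 413 = 2P, P = 206.5, Q = 630.5.
ΔQ = 630.5 − 770 = -139.50.

-139.50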